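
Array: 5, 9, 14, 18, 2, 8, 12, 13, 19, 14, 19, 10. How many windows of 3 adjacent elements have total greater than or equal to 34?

[5, 9, 14] → sum 28
[9, 14, 18] → sum 41  ≥ 34 ✓
[14, 18, 2] → sum 34  ≥ 34 ✓
[18, 2, 8] → sum 28
[2, 8, 12] → sum 22
[8, 12, 13] → sum 33
[12, 13, 19] → sum 44  ≥ 34 ✓
[13, 19, 14] → sum 46  ≥ 34 ✓
[19, 14, 19] → sum 52  ≥ 34 ✓
[14, 19, 10] → sum 43  ≥ 34 ✓
6 windows satisfy the condition.

6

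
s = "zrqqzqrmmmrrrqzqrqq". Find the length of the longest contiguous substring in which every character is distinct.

4

add z: [z] len 1
add r: [z, r] len 2
add q: [z, r, q] len 3
add q (repeat q, move left end past it): [q] len 1
add z: [q, z] len 2
add q (repeat q, move left end past it): [z, q] len 2
add r: [z, q, r] len 3
add m: [z, q, r, m] len 4
add m (repeat m, move left end past it): [m] len 1
add m (repeat m, move left end past it): [m] len 1
add r: [m, r] len 2
add r (repeat r, move left end past it): [r] len 1
add r (repeat r, move left end past it): [r] len 1
add q: [r, q] len 2
add z: [r, q, z] len 3
add q (repeat q, move left end past it): [z, q] len 2
add r: [z, q, r] len 3
add q (repeat q, move left end past it): [r, q] len 2
add q (repeat q, move left end past it): [q] len 1
Longest all-distinct length: 4.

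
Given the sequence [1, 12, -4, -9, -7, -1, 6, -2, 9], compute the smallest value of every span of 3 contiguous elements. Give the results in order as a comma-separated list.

-4, -9, -9, -9, -7, -2, -2

(1, 12, -4) → min -4
(12, -4, -9) → min -9
(-4, -9, -7) → min -9
(-9, -7, -1) → min -9
(-7, -1, 6) → min -7
(-1, 6, -2) → min -2
(6, -2, 9) → min -2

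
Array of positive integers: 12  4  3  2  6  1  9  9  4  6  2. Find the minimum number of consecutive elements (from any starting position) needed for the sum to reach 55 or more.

add 12: running sum 12 < 55
add 4: running sum 16 < 55
add 3: running sum 19 < 55
add 2: running sum 21 < 55
add 6: running sum 27 < 55
add 1: running sum 28 < 55
add 9: running sum 37 < 55
add 9: running sum 46 < 55
add 4: running sum 50 < 55
end 9: [12, 4, 3, 2, 6, 1, 9, 9, 4, 6] sum 56, len 10
end 10: [12, 4, 3, 2, 6, 1, 9, 9, 4, 6, 2] sum 58, len 11
Shortest qualifying length: 10.

10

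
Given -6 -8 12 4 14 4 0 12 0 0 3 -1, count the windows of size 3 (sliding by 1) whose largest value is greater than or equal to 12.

8

[-6, -8, 12] → max 12  ≥ 12 ✓
[-8, 12, 4] → max 12  ≥ 12 ✓
[12, 4, 14] → max 14  ≥ 12 ✓
[4, 14, 4] → max 14  ≥ 12 ✓
[14, 4, 0] → max 14  ≥ 12 ✓
[4, 0, 12] → max 12  ≥ 12 ✓
[0, 12, 0] → max 12  ≥ 12 ✓
[12, 0, 0] → max 12  ≥ 12 ✓
[0, 0, 3] → max 3
[0, 3, -1] → max 3
8 windows satisfy the condition.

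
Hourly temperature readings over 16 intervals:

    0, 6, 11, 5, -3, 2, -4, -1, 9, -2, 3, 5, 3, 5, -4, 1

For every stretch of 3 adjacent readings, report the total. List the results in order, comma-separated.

17, 22, 13, 4, -5, -3, 4, 6, 10, 6, 11, 13, 4, 2

0 6 11 → sum 17
6 11 5 → sum 22
11 5 -3 → sum 13
5 -3 2 → sum 4
-3 2 -4 → sum -5
2 -4 -1 → sum -3
-4 -1 9 → sum 4
-1 9 -2 → sum 6
9 -2 3 → sum 10
-2 3 5 → sum 6
3 5 3 → sum 11
5 3 5 → sum 13
3 5 -4 → sum 4
5 -4 1 → sum 2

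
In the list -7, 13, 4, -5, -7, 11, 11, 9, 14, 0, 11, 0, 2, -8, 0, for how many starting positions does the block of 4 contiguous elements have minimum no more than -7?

(-7, 13, 4, -5) → min -7  ≤ -7 ✓
(13, 4, -5, -7) → min -7  ≤ -7 ✓
(4, -5, -7, 11) → min -7  ≤ -7 ✓
(-5, -7, 11, 11) → min -7  ≤ -7 ✓
(-7, 11, 11, 9) → min -7  ≤ -7 ✓
(11, 11, 9, 14) → min 9
(11, 9, 14, 0) → min 0
(9, 14, 0, 11) → min 0
(14, 0, 11, 0) → min 0
(0, 11, 0, 2) → min 0
(11, 0, 2, -8) → min -8  ≤ -7 ✓
(0, 2, -8, 0) → min -8  ≤ -7 ✓
7 windows satisfy the condition.

7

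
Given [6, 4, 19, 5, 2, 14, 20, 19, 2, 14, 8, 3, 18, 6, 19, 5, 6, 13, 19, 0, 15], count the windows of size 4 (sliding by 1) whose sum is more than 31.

16

[6, 4, 19, 5] → sum 34  > 31 ✓
[4, 19, 5, 2] → sum 30
[19, 5, 2, 14] → sum 40  > 31 ✓
[5, 2, 14, 20] → sum 41  > 31 ✓
[2, 14, 20, 19] → sum 55  > 31 ✓
[14, 20, 19, 2] → sum 55  > 31 ✓
[20, 19, 2, 14] → sum 55  > 31 ✓
[19, 2, 14, 8] → sum 43  > 31 ✓
[2, 14, 8, 3] → sum 27
[14, 8, 3, 18] → sum 43  > 31 ✓
[8, 3, 18, 6] → sum 35  > 31 ✓
[3, 18, 6, 19] → sum 46  > 31 ✓
[18, 6, 19, 5] → sum 48  > 31 ✓
[6, 19, 5, 6] → sum 36  > 31 ✓
[19, 5, 6, 13] → sum 43  > 31 ✓
[5, 6, 13, 19] → sum 43  > 31 ✓
[6, 13, 19, 0] → sum 38  > 31 ✓
[13, 19, 0, 15] → sum 47  > 31 ✓
16 windows satisfy the condition.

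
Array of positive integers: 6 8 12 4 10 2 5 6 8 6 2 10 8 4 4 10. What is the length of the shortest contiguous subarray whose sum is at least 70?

11

Extend right; whenever the sum reaches 70, record the length and shrink from the left:
add 6: running sum 6 < 70
add 8: running sum 14 < 70
add 12: running sum 26 < 70
add 4: running sum 30 < 70
add 10: running sum 40 < 70
add 2: running sum 42 < 70
add 5: running sum 47 < 70
add 6: running sum 53 < 70
add 8: running sum 61 < 70
add 6: running sum 67 < 70
add 2: running sum 69 < 70
end 11: [8, 12, 4, 10, 2, 5, 6, 8, 6, 2, 10] sum 73, len 11
end 12: [12, 4, 10, 2, 5, 6, 8, 6, 2, 10, 8] sum 73, len 11
end 13: [12, 4, 10, 2, 5, 6, 8, 6, 2, 10, 8, 4] sum 77, len 12
end 14: [12, 4, 10, 2, 5, 6, 8, 6, 2, 10, 8, 4, 4] sum 81, len 13
end 15: [10, 2, 5, 6, 8, 6, 2, 10, 8, 4, 4, 10] sum 75, len 12
Shortest qualifying length: 11.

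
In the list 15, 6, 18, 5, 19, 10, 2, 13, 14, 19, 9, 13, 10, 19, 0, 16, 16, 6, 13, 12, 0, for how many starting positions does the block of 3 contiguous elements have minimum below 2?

15 6 18 → min 6
6 18 5 → min 5
18 5 19 → min 5
5 19 10 → min 5
19 10 2 → min 2
10 2 13 → min 2
2 13 14 → min 2
13 14 19 → min 13
14 19 9 → min 9
19 9 13 → min 9
9 13 10 → min 9
13 10 19 → min 10
10 19 0 → min 0  < 2 ✓
19 0 16 → min 0  < 2 ✓
0 16 16 → min 0  < 2 ✓
16 16 6 → min 6
16 6 13 → min 6
6 13 12 → min 6
13 12 0 → min 0  < 2 ✓
4 windows satisfy the condition.

4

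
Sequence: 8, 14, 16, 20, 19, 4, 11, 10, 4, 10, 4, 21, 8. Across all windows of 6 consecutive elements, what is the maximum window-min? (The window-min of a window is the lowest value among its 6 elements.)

4

Each size-6 window and its min:
[8, 14, 16, 20, 19, 4] → min 4
[14, 16, 20, 19, 4, 11] → min 4
[16, 20, 19, 4, 11, 10] → min 4
[20, 19, 4, 11, 10, 4] → min 4
[19, 4, 11, 10, 4, 10] → min 4
[4, 11, 10, 4, 10, 4] → min 4
[11, 10, 4, 10, 4, 21] → min 4
[10, 4, 10, 4, 21, 8] → min 4
Maximum of these is 4.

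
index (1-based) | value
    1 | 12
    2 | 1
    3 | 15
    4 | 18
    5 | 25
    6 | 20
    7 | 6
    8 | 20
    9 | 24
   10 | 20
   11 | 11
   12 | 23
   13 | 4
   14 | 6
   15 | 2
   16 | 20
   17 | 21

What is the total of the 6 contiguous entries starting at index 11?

66

Elements at indices 11..16: 11, 23, 4, 6, 2, 20
sum(11, 23, 4, 6, 2, 20) = 66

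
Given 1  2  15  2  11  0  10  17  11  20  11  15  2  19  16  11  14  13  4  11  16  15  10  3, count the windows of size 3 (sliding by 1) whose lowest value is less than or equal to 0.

3

(1, 2, 15) → min 1
(2, 15, 2) → min 2
(15, 2, 11) → min 2
(2, 11, 0) → min 0  ≤ 0 ✓
(11, 0, 10) → min 0  ≤ 0 ✓
(0, 10, 17) → min 0  ≤ 0 ✓
(10, 17, 11) → min 10
(17, 11, 20) → min 11
(11, 20, 11) → min 11
(20, 11, 15) → min 11
(11, 15, 2) → min 2
(15, 2, 19) → min 2
(2, 19, 16) → min 2
(19, 16, 11) → min 11
(16, 11, 14) → min 11
(11, 14, 13) → min 11
(14, 13, 4) → min 4
(13, 4, 11) → min 4
(4, 11, 16) → min 4
(11, 16, 15) → min 11
(16, 15, 10) → min 10
(15, 10, 3) → min 3
3 windows satisfy the condition.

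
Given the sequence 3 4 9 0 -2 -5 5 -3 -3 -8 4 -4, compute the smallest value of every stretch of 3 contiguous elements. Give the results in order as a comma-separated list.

3, 0, -2, -5, -5, -5, -3, -8, -8, -8

[3, 4, 9] → min 3
[4, 9, 0] → min 0
[9, 0, -2] → min -2
[0, -2, -5] → min -5
[-2, -5, 5] → min -5
[-5, 5, -3] → min -5
[5, -3, -3] → min -3
[-3, -3, -8] → min -8
[-3, -8, 4] → min -8
[-8, 4, -4] → min -8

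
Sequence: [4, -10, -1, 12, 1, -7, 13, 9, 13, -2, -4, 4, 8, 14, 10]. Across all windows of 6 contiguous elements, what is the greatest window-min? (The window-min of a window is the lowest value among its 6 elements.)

Each size-6 window and its min:
[4, -10, -1, 12, 1, -7] → min -10
[-10, -1, 12, 1, -7, 13] → min -10
[-1, 12, 1, -7, 13, 9] → min -7
[12, 1, -7, 13, 9, 13] → min -7
[1, -7, 13, 9, 13, -2] → min -7
[-7, 13, 9, 13, -2, -4] → min -7
[13, 9, 13, -2, -4, 4] → min -4
[9, 13, -2, -4, 4, 8] → min -4
[13, -2, -4, 4, 8, 14] → min -4
[-2, -4, 4, 8, 14, 10] → min -4
Greatest of these is -4.

-4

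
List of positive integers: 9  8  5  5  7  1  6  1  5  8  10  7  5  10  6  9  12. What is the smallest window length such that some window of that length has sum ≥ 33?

4

Extend right; whenever the sum reaches 33, record the length and shrink from the left:
add 9: running sum 9 < 33
add 8: running sum 17 < 33
add 5: running sum 22 < 33
add 5: running sum 27 < 33
end 4: [9, 8, 5, 5, 7] sum 34, len 5
end 5: [9, 8, 5, 5, 7, 1] sum 35, len 6
end 6: [9, 8, 5, 5, 7, 1, 6] sum 41, len 7
end 7: [8, 5, 5, 7, 1, 6, 1] sum 33, len 7
end 8: [8, 5, 5, 7, 1, 6, 1, 5] sum 38, len 8
end 9: [5, 7, 1, 6, 1, 5, 8] sum 33, len 7
end 10: [7, 1, 6, 1, 5, 8, 10] sum 38, len 7
end 11: [6, 1, 5, 8, 10, 7] sum 37, len 6
end 12: [5, 8, 10, 7, 5] sum 35, len 5
end 13: [8, 10, 7, 5, 10] sum 40, len 5
end 14: [10, 7, 5, 10, 6] sum 38, len 5
end 15: [7, 5, 10, 6, 9] sum 37, len 5
end 16: [10, 6, 9, 12] sum 37, len 4
Shortest qualifying length: 4.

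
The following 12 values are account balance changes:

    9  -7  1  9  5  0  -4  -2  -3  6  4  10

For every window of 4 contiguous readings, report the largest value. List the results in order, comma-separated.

9, 9, 9, 9, 5, 0, 6, 6, 10

Sliding a size-4 window across the 12 values:
(9, -7, 1, 9) → max 9
(-7, 1, 9, 5) → max 9
(1, 9, 5, 0) → max 9
(9, 5, 0, -4) → max 9
(5, 0, -4, -2) → max 5
(0, -4, -2, -3) → max 0
(-4, -2, -3, 6) → max 6
(-2, -3, 6, 4) → max 6
(-3, 6, 4, 10) → max 10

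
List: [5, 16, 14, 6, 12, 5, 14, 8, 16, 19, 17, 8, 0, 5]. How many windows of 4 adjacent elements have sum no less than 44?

5

[5, 16, 14, 6] → sum 41
[16, 14, 6, 12] → sum 48  ≥ 44 ✓
[14, 6, 12, 5] → sum 37
[6, 12, 5, 14] → sum 37
[12, 5, 14, 8] → sum 39
[5, 14, 8, 16] → sum 43
[14, 8, 16, 19] → sum 57  ≥ 44 ✓
[8, 16, 19, 17] → sum 60  ≥ 44 ✓
[16, 19, 17, 8] → sum 60  ≥ 44 ✓
[19, 17, 8, 0] → sum 44  ≥ 44 ✓
[17, 8, 0, 5] → sum 30
5 windows satisfy the condition.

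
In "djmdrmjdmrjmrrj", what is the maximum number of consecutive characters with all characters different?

[d] len 1
[d, j] len 2
[d, j, m] len 3
[j, m, d] len 3
[j, m, d, r] len 4
[d, r, m] len 3
[d, r, m, j] len 4
[r, m, j, d] len 4
[j, d, m] len 3
[j, d, m, r] len 4
[d, m, r, j] len 4
[r, j, m] len 3
[j, m, r] len 3
[r] len 1
[r, j] len 2
Longest all-distinct length: 4.

4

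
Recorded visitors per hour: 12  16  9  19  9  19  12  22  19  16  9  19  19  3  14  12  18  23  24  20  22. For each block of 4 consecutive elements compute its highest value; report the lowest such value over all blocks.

18

12 16 9 19 → max 19
16 9 19 9 → max 19
9 19 9 19 → max 19
19 9 19 12 → max 19
9 19 12 22 → max 22
19 12 22 19 → max 22
12 22 19 16 → max 22
22 19 16 9 → max 22
19 16 9 19 → max 19
16 9 19 19 → max 19
9 19 19 3 → max 19
19 19 3 14 → max 19
19 3 14 12 → max 19
3 14 12 18 → max 18
14 12 18 23 → max 23
12 18 23 24 → max 24
18 23 24 20 → max 24
23 24 20 22 → max 24
Lowest of these is 18.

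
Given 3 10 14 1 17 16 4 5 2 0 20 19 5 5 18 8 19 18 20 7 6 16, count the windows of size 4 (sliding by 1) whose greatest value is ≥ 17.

16

3 10 14 1 → max 14
10 14 1 17 → max 17  ≥ 17 ✓
14 1 17 16 → max 17  ≥ 17 ✓
1 17 16 4 → max 17  ≥ 17 ✓
17 16 4 5 → max 17  ≥ 17 ✓
16 4 5 2 → max 16
4 5 2 0 → max 5
5 2 0 20 → max 20  ≥ 17 ✓
2 0 20 19 → max 20  ≥ 17 ✓
0 20 19 5 → max 20  ≥ 17 ✓
20 19 5 5 → max 20  ≥ 17 ✓
19 5 5 18 → max 19  ≥ 17 ✓
5 5 18 8 → max 18  ≥ 17 ✓
5 18 8 19 → max 19  ≥ 17 ✓
18 8 19 18 → max 19  ≥ 17 ✓
8 19 18 20 → max 20  ≥ 17 ✓
19 18 20 7 → max 20  ≥ 17 ✓
18 20 7 6 → max 20  ≥ 17 ✓
20 7 6 16 → max 20  ≥ 17 ✓
16 windows satisfy the condition.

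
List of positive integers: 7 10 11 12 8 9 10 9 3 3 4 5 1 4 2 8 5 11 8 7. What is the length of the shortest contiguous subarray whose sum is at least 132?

Extend right; whenever the sum reaches 132, record the length and shrink from the left:
add 7: running sum 7 < 132
add 10: running sum 17 < 132
add 11: running sum 28 < 132
add 12: running sum 40 < 132
add 8: running sum 48 < 132
add 9: running sum 57 < 132
add 10: running sum 67 < 132
add 9: running sum 76 < 132
add 3: running sum 79 < 132
add 3: running sum 82 < 132
add 4: running sum 86 < 132
add 5: running sum 91 < 132
add 1: running sum 92 < 132
add 4: running sum 96 < 132
add 2: running sum 98 < 132
add 8: running sum 106 < 132
add 5: running sum 111 < 132
add 11: running sum 122 < 132
add 8: running sum 130 < 132
add 7: shortest ending here [7, 10, 11, 12, 8, 9, 10, 9, 3, 3, 4, 5, 1, 4, 2, 8, 5, 11, 8, 7] sum 137, len 20
Shortest qualifying length: 20.

20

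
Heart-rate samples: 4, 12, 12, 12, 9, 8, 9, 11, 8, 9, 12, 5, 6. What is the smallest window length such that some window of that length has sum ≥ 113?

add 4: running sum 4 < 113
add 12: running sum 16 < 113
add 12: running sum 28 < 113
add 12: running sum 40 < 113
add 9: running sum 49 < 113
add 8: running sum 57 < 113
add 9: running sum 66 < 113
add 11: running sum 77 < 113
add 8: running sum 85 < 113
add 9: running sum 94 < 113
add 12: running sum 106 < 113
add 5: running sum 111 < 113
add 6: shortest ending here [12, 12, 12, 9, 8, 9, 11, 8, 9, 12, 5, 6] sum 113, len 12
Shortest qualifying length: 12.

12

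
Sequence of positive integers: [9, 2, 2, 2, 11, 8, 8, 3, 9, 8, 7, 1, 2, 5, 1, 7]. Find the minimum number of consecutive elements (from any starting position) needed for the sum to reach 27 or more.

3

add 9: running sum 9 < 27
add 2: running sum 11 < 27
add 2: running sum 13 < 27
add 2: running sum 15 < 27
add 11: running sum 26 < 27
add 8: shortest ending here [9, 2, 2, 2, 11, 8] sum 34, len 6
add 8: shortest ending here [11, 8, 8] sum 27, len 3
add 3: shortest ending here [11, 8, 8, 3] sum 30, len 4
add 9: shortest ending here [8, 8, 3, 9] sum 28, len 4
add 8: shortest ending here [8, 3, 9, 8] sum 28, len 4
add 7: shortest ending here [3, 9, 8, 7] sum 27, len 4
add 1: shortest ending here [3, 9, 8, 7, 1] sum 28, len 5
add 2: shortest ending here [9, 8, 7, 1, 2] sum 27, len 5
add 5: shortest ending here [9, 8, 7, 1, 2, 5] sum 32, len 6
add 1: shortest ending here [9, 8, 7, 1, 2, 5, 1] sum 33, len 7
add 7: shortest ending here [8, 7, 1, 2, 5, 1, 7] sum 31, len 7
Shortest qualifying length: 3.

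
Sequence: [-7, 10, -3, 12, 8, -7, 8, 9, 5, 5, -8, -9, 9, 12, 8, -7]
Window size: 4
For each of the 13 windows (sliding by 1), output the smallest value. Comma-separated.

-7, -3, -7, -7, -7, -7, 5, -8, -9, -9, -9, -9, -7

(-7, 10, -3, 12) → min -7
(10, -3, 12, 8) → min -3
(-3, 12, 8, -7) → min -7
(12, 8, -7, 8) → min -7
(8, -7, 8, 9) → min -7
(-7, 8, 9, 5) → min -7
(8, 9, 5, 5) → min 5
(9, 5, 5, -8) → min -8
(5, 5, -8, -9) → min -9
(5, -8, -9, 9) → min -9
(-8, -9, 9, 12) → min -9
(-9, 9, 12, 8) → min -9
(9, 12, 8, -7) → min -7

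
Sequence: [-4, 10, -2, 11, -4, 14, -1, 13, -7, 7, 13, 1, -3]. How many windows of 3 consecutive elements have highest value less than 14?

8

-4 10 -2 → max 10  < 14 ✓
10 -2 11 → max 11  < 14 ✓
-2 11 -4 → max 11  < 14 ✓
11 -4 14 → max 14
-4 14 -1 → max 14
14 -1 13 → max 14
-1 13 -7 → max 13  < 14 ✓
13 -7 7 → max 13  < 14 ✓
-7 7 13 → max 13  < 14 ✓
7 13 1 → max 13  < 14 ✓
13 1 -3 → max 13  < 14 ✓
8 windows satisfy the condition.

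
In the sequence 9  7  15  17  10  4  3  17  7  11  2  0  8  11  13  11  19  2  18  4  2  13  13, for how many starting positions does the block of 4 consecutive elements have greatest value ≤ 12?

[9, 7, 15, 17] → max 17
[7, 15, 17, 10] → max 17
[15, 17, 10, 4] → max 17
[17, 10, 4, 3] → max 17
[10, 4, 3, 17] → max 17
[4, 3, 17, 7] → max 17
[3, 17, 7, 11] → max 17
[17, 7, 11, 2] → max 17
[7, 11, 2, 0] → max 11  ≤ 12 ✓
[11, 2, 0, 8] → max 11  ≤ 12 ✓
[2, 0, 8, 11] → max 11  ≤ 12 ✓
[0, 8, 11, 13] → max 13
[8, 11, 13, 11] → max 13
[11, 13, 11, 19] → max 19
[13, 11, 19, 2] → max 19
[11, 19, 2, 18] → max 19
[19, 2, 18, 4] → max 19
[2, 18, 4, 2] → max 18
[18, 4, 2, 13] → max 18
[4, 2, 13, 13] → max 13
3 windows satisfy the condition.

3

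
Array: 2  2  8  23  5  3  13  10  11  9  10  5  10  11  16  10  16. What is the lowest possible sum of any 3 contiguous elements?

(2, 2, 8) → sum 12
(2, 8, 23) → sum 33
(8, 23, 5) → sum 36
(23, 5, 3) → sum 31
(5, 3, 13) → sum 21
(3, 13, 10) → sum 26
(13, 10, 11) → sum 34
(10, 11, 9) → sum 30
(11, 9, 10) → sum 30
(9, 10, 5) → sum 24
(10, 5, 10) → sum 25
(5, 10, 11) → sum 26
(10, 11, 16) → sum 37
(11, 16, 10) → sum 37
(16, 10, 16) → sum 42
Lowest of these is 12.

12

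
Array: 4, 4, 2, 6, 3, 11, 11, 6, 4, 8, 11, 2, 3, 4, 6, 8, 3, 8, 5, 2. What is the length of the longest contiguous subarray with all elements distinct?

[4] len 1
[4] len 1
[4, 2] len 2
[4, 2, 6] len 3
[4, 2, 6, 3] len 4
[4, 2, 6, 3, 11] len 5
[11] len 1
[11, 6] len 2
[11, 6, 4] len 3
[11, 6, 4, 8] len 4
[6, 4, 8, 11] len 4
[6, 4, 8, 11, 2] len 5
[6, 4, 8, 11, 2, 3] len 6
[8, 11, 2, 3, 4] len 5
[8, 11, 2, 3, 4, 6] len 6
[11, 2, 3, 4, 6, 8] len 6
[4, 6, 8, 3] len 4
[3, 8] len 2
[3, 8, 5] len 3
[3, 8, 5, 2] len 4
Longest all-distinct length: 6.

6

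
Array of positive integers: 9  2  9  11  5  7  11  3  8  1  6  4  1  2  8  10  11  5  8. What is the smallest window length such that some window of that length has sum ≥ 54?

7

add 9: running sum 9 < 54
add 2: running sum 11 < 54
add 9: running sum 20 < 54
add 11: running sum 31 < 54
add 5: running sum 36 < 54
add 7: running sum 43 < 54
add 11: shortest ending here [9, 2, 9, 11, 5, 7, 11] sum 54, len 7
add 3: shortest ending here [9, 2, 9, 11, 5, 7, 11, 3] sum 57, len 8
add 8: shortest ending here [9, 11, 5, 7, 11, 3, 8] sum 54, len 7
add 1: shortest ending here [9, 11, 5, 7, 11, 3, 8, 1] sum 55, len 8
add 6: shortest ending here [9, 11, 5, 7, 11, 3, 8, 1, 6] sum 61, len 9
add 4: shortest ending here [11, 5, 7, 11, 3, 8, 1, 6, 4] sum 56, len 9
add 1: shortest ending here [11, 5, 7, 11, 3, 8, 1, 6, 4, 1] sum 57, len 10
add 2: shortest ending here [11, 5, 7, 11, 3, 8, 1, 6, 4, 1, 2] sum 59, len 11
add 8: shortest ending here [5, 7, 11, 3, 8, 1, 6, 4, 1, 2, 8] sum 56, len 11
add 10: shortest ending here [11, 3, 8, 1, 6, 4, 1, 2, 8, 10] sum 54, len 10
add 11: shortest ending here [3, 8, 1, 6, 4, 1, 2, 8, 10, 11] sum 54, len 10
add 5: shortest ending here [8, 1, 6, 4, 1, 2, 8, 10, 11, 5] sum 56, len 10
add 8: shortest ending here [6, 4, 1, 2, 8, 10, 11, 5, 8] sum 55, len 9
Shortest qualifying length: 7.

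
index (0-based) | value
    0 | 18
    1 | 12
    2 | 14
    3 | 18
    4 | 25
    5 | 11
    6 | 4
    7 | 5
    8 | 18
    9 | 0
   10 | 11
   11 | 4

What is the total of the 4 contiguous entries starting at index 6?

Elements at indices 6..9: 4, 5, 18, 0
sum(4, 5, 18, 0) = 27

27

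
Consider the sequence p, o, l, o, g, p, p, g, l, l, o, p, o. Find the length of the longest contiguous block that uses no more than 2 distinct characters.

4

Extend right; when distinct count exceeds 2, shrink from the left:
add p: window [p] (1 distinct), len 1
add o: window [p, o] (2 distinct), len 2
add l: window [o, l] (2 distinct), len 2
add o: window [o, l, o] (2 distinct), len 3
add g: window [o, g] (2 distinct), len 2
add p: window [g, p] (2 distinct), len 2
add p: window [g, p, p] (2 distinct), len 3
add g: window [g, p, p, g] (2 distinct), len 4
add l: window [g, l] (2 distinct), len 2
add l: window [g, l, l] (2 distinct), len 3
add o: window [l, l, o] (2 distinct), len 3
add p: window [o, p] (2 distinct), len 2
add o: window [o, p, o] (2 distinct), len 3
Longest length with ≤2 distinct: 4.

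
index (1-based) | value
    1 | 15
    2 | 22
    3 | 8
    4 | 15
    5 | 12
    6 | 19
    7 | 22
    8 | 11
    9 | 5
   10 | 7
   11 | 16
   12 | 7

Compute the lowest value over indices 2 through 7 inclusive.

Elements at indices 2..7: 22, 8, 15, 12, 19, 22
min(22, 8, 15, 12, 19, 22) = 8

8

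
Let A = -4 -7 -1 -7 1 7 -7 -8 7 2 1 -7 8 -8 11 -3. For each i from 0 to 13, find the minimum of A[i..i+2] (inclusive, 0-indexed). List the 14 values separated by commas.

-7, -7, -7, -7, -7, -8, -8, -8, 1, -7, -7, -8, -8, -8

(-4, -7, -1) → min -7
(-7, -1, -7) → min -7
(-1, -7, 1) → min -7
(-7, 1, 7) → min -7
(1, 7, -7) → min -7
(7, -7, -8) → min -8
(-7, -8, 7) → min -8
(-8, 7, 2) → min -8
(7, 2, 1) → min 1
(2, 1, -7) → min -7
(1, -7, 8) → min -7
(-7, 8, -8) → min -8
(8, -8, 11) → min -8
(-8, 11, -3) → min -8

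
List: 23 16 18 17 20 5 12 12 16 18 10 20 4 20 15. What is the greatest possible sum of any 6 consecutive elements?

(23, 16, 18, 17, 20, 5) → sum 99
(16, 18, 17, 20, 5, 12) → sum 88
(18, 17, 20, 5, 12, 12) → sum 84
(17, 20, 5, 12, 12, 16) → sum 82
(20, 5, 12, 12, 16, 18) → sum 83
(5, 12, 12, 16, 18, 10) → sum 73
(12, 12, 16, 18, 10, 20) → sum 88
(12, 16, 18, 10, 20, 4) → sum 80
(16, 18, 10, 20, 4, 20) → sum 88
(18, 10, 20, 4, 20, 15) → sum 87
Greatest of these is 99.

99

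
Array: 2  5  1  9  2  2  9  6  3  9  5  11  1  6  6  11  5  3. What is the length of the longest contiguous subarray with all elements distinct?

[2] len 1
[2, 5] len 2
[2, 5, 1] len 3
[2, 5, 1, 9] len 4
[5, 1, 9, 2] len 4
[2] len 1
[2, 9] len 2
[2, 9, 6] len 3
[2, 9, 6, 3] len 4
[6, 3, 9] len 3
[6, 3, 9, 5] len 4
[6, 3, 9, 5, 11] len 5
[6, 3, 9, 5, 11, 1] len 6
[3, 9, 5, 11, 1, 6] len 6
[6] len 1
[6, 11] len 2
[6, 11, 5] len 3
[6, 11, 5, 3] len 4
Longest all-distinct length: 6.

6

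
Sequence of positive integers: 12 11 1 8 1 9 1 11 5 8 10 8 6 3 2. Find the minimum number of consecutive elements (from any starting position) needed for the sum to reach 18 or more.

2

add 12: running sum 12 < 18
add 11: shortest ending here [12, 11] sum 23, len 2
add 1: shortest ending here [12, 11, 1] sum 24, len 3
add 8: shortest ending here [11, 1, 8] sum 20, len 3
add 1: shortest ending here [11, 1, 8, 1] sum 21, len 4
add 9: shortest ending here [8, 1, 9] sum 18, len 3
add 1: shortest ending here [8, 1, 9, 1] sum 19, len 4
add 11: shortest ending here [9, 1, 11] sum 21, len 3
add 5: shortest ending here [9, 1, 11, 5] sum 26, len 4
add 8: shortest ending here [11, 5, 8] sum 24, len 3
add 10: shortest ending here [8, 10] sum 18, len 2
add 8: shortest ending here [10, 8] sum 18, len 2
add 6: shortest ending here [10, 8, 6] sum 24, len 3
add 3: shortest ending here [10, 8, 6, 3] sum 27, len 4
add 2: shortest ending here [8, 6, 3, 2] sum 19, len 4
Shortest qualifying length: 2.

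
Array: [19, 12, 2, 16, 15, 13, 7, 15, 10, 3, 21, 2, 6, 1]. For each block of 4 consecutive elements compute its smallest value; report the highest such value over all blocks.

7

19 12 2 16 → min 2
12 2 16 15 → min 2
2 16 15 13 → min 2
16 15 13 7 → min 7
15 13 7 15 → min 7
13 7 15 10 → min 7
7 15 10 3 → min 3
15 10 3 21 → min 3
10 3 21 2 → min 2
3 21 2 6 → min 2
21 2 6 1 → min 1
Highest of these is 7.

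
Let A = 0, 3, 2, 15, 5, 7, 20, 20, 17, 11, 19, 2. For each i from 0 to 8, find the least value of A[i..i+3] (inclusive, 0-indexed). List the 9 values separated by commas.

0, 2, 2, 5, 5, 7, 11, 11, 2

(0, 3, 2, 15) → min 0
(3, 2, 15, 5) → min 2
(2, 15, 5, 7) → min 2
(15, 5, 7, 20) → min 5
(5, 7, 20, 20) → min 5
(7, 20, 20, 17) → min 7
(20, 20, 17, 11) → min 11
(20, 17, 11, 19) → min 11
(17, 11, 19, 2) → min 2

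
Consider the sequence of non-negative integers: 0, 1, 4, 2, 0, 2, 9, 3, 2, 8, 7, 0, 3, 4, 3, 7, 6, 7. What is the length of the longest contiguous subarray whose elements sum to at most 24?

add 0: [0] sum 0, len 1
add 1: [0, 1] sum 1, len 2
add 4: [0, 1, 4] sum 5, len 3
add 2: [0, 1, 4, 2] sum 7, len 4
add 0: [0, 1, 4, 2, 0] sum 7, len 5
add 2: [0, 1, 4, 2, 0, 2] sum 9, len 6
add 9: [0, 1, 4, 2, 0, 2, 9] sum 18, len 7
add 3: [0, 1, 4, 2, 0, 2, 9, 3] sum 21, len 8
add 2: [0, 1, 4, 2, 0, 2, 9, 3, 2] sum 23, len 9
add 8: [0, 2, 9, 3, 2, 8] sum 24, len 6
add 7: [3, 2, 8, 7] sum 20, len 4
add 0: [3, 2, 8, 7, 0] sum 20, len 5
add 3: [3, 2, 8, 7, 0, 3] sum 23, len 6
add 4: [2, 8, 7, 0, 3, 4] sum 24, len 6
add 3: [7, 0, 3, 4, 3] sum 17, len 5
add 7: [7, 0, 3, 4, 3, 7] sum 24, len 6
add 6: [0, 3, 4, 3, 7, 6] sum 23, len 6
add 7: [3, 7, 6, 7] sum 23, len 4
Longest length seen: 9.

9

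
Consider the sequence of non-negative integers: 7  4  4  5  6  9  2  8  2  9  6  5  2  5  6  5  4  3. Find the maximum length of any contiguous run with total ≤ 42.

Extend to the right; shrink from the left whenever the sum exceeds 42:
→ 7: sum 7, len 1
→ 4: sum 11, len 2
→ 4: sum 15, len 3
→ 5: sum 20, len 4
→ 6: sum 26, len 5
→ 9: sum 35, len 6
→ 2: sum 37, len 7
→ 8 (dropped 7): sum 38, len 7
→ 2: sum 40, len 8
→ 9 (dropped 4, 4): sum 41, len 7
→ 6 (dropped 5): sum 42, len 7
→ 5 (dropped 6): sum 41, len 7
→ 2 (dropped 9): sum 34, len 7
→ 5: sum 39, len 8
→ 6 (dropped 2, 8): sum 35, len 7
→ 5: sum 40, len 8
→ 4 (dropped 2): sum 42, len 8
→ 3 (dropped 9): sum 36, len 8
Longest length seen: 8.

8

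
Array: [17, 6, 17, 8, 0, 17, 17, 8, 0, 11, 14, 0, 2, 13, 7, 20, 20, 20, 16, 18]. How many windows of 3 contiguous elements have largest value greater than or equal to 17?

(17, 6, 17) → max 17  ≥ 17 ✓
(6, 17, 8) → max 17  ≥ 17 ✓
(17, 8, 0) → max 17  ≥ 17 ✓
(8, 0, 17) → max 17  ≥ 17 ✓
(0, 17, 17) → max 17  ≥ 17 ✓
(17, 17, 8) → max 17  ≥ 17 ✓
(17, 8, 0) → max 17  ≥ 17 ✓
(8, 0, 11) → max 11
(0, 11, 14) → max 14
(11, 14, 0) → max 14
(14, 0, 2) → max 14
(0, 2, 13) → max 13
(2, 13, 7) → max 13
(13, 7, 20) → max 20  ≥ 17 ✓
(7, 20, 20) → max 20  ≥ 17 ✓
(20, 20, 20) → max 20  ≥ 17 ✓
(20, 20, 16) → max 20  ≥ 17 ✓
(20, 16, 18) → max 20  ≥ 17 ✓
12 windows satisfy the condition.

12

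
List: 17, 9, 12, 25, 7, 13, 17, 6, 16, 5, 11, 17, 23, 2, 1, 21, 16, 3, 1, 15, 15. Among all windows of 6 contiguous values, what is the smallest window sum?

44

[17, 9, 12, 25, 7, 13] → sum 83
[9, 12, 25, 7, 13, 17] → sum 83
[12, 25, 7, 13, 17, 6] → sum 80
[25, 7, 13, 17, 6, 16] → sum 84
[7, 13, 17, 6, 16, 5] → sum 64
[13, 17, 6, 16, 5, 11] → sum 68
[17, 6, 16, 5, 11, 17] → sum 72
[6, 16, 5, 11, 17, 23] → sum 78
[16, 5, 11, 17, 23, 2] → sum 74
[5, 11, 17, 23, 2, 1] → sum 59
[11, 17, 23, 2, 1, 21] → sum 75
[17, 23, 2, 1, 21, 16] → sum 80
[23, 2, 1, 21, 16, 3] → sum 66
[2, 1, 21, 16, 3, 1] → sum 44
[1, 21, 16, 3, 1, 15] → sum 57
[21, 16, 3, 1, 15, 15] → sum 71
Smallest of these is 44.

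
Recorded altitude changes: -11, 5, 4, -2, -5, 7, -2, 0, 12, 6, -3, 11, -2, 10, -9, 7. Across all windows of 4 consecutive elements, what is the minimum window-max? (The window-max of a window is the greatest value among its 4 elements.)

-11 5 4 -2 → max 5
5 4 -2 -5 → max 5
4 -2 -5 7 → max 7
-2 -5 7 -2 → max 7
-5 7 -2 0 → max 7
7 -2 0 12 → max 12
-2 0 12 6 → max 12
0 12 6 -3 → max 12
12 6 -3 11 → max 12
6 -3 11 -2 → max 11
-3 11 -2 10 → max 11
11 -2 10 -9 → max 11
-2 10 -9 7 → max 10
Minimum of these is 5.

5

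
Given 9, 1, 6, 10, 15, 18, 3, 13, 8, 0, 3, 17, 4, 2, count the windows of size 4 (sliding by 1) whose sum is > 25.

8

[9, 1, 6, 10] → sum 26  > 25 ✓
[1, 6, 10, 15] → sum 32  > 25 ✓
[6, 10, 15, 18] → sum 49  > 25 ✓
[10, 15, 18, 3] → sum 46  > 25 ✓
[15, 18, 3, 13] → sum 49  > 25 ✓
[18, 3, 13, 8] → sum 42  > 25 ✓
[3, 13, 8, 0] → sum 24
[13, 8, 0, 3] → sum 24
[8, 0, 3, 17] → sum 28  > 25 ✓
[0, 3, 17, 4] → sum 24
[3, 17, 4, 2] → sum 26  > 25 ✓
8 windows satisfy the condition.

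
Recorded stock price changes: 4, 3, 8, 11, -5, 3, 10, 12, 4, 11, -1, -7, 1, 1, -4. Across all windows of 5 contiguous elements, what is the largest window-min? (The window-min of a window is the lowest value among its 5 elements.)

(4, 3, 8, 11, -5) → min -5
(3, 8, 11, -5, 3) → min -5
(8, 11, -5, 3, 10) → min -5
(11, -5, 3, 10, 12) → min -5
(-5, 3, 10, 12, 4) → min -5
(3, 10, 12, 4, 11) → min 3
(10, 12, 4, 11, -1) → min -1
(12, 4, 11, -1, -7) → min -7
(4, 11, -1, -7, 1) → min -7
(11, -1, -7, 1, 1) → min -7
(-1, -7, 1, 1, -4) → min -7
Largest of these is 3.

3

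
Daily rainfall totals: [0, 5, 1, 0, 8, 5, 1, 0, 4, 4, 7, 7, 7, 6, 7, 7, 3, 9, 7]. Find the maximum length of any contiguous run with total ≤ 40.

[0] sum 0 len 1
[0, 5] sum 5 len 2
[0, 5, 1] sum 6 len 3
[0, 5, 1, 0] sum 6 len 4
[0, 5, 1, 0, 8] sum 14 len 5
[0, 5, 1, 0, 8, 5] sum 19 len 6
[0, 5, 1, 0, 8, 5, 1] sum 20 len 7
[0, 5, 1, 0, 8, 5, 1, 0] sum 20 len 8
[0, 5, 1, 0, 8, 5, 1, 0, 4] sum 24 len 9
[0, 5, 1, 0, 8, 5, 1, 0, 4, 4] sum 28 len 10
[0, 5, 1, 0, 8, 5, 1, 0, 4, 4, 7] sum 35 len 11
[1, 0, 8, 5, 1, 0, 4, 4, 7, 7] sum 37 len 10
[5, 1, 0, 4, 4, 7, 7, 7] sum 35 len 8
[1, 0, 4, 4, 7, 7, 7, 6] sum 36 len 8
[4, 7, 7, 7, 6, 7] sum 38 len 6
[7, 7, 6, 7, 7] sum 34 len 5
[7, 7, 6, 7, 7, 3] sum 37 len 6
[7, 6, 7, 7, 3, 9] sum 39 len 6
[6, 7, 7, 3, 9, 7] sum 39 len 6
Longest length seen: 11.

11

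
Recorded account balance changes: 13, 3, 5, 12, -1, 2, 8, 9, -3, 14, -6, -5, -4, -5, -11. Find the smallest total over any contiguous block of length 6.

-17

Each size-6 window and its sum:
13 3 5 12 -1 2 → sum 34
3 5 12 -1 2 8 → sum 29
5 12 -1 2 8 9 → sum 35
12 -1 2 8 9 -3 → sum 27
-1 2 8 9 -3 14 → sum 29
2 8 9 -3 14 -6 → sum 24
8 9 -3 14 -6 -5 → sum 17
9 -3 14 -6 -5 -4 → sum 5
-3 14 -6 -5 -4 -5 → sum -9
14 -6 -5 -4 -5 -11 → sum -17
Smallest of these is -17.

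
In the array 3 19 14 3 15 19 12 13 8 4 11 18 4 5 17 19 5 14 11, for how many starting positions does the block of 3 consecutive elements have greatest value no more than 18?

9

3 19 14 → max 19
19 14 3 → max 19
14 3 15 → max 15  ≤ 18 ✓
3 15 19 → max 19
15 19 12 → max 19
19 12 13 → max 19
12 13 8 → max 13  ≤ 18 ✓
13 8 4 → max 13  ≤ 18 ✓
8 4 11 → max 11  ≤ 18 ✓
4 11 18 → max 18  ≤ 18 ✓
11 18 4 → max 18  ≤ 18 ✓
18 4 5 → max 18  ≤ 18 ✓
4 5 17 → max 17  ≤ 18 ✓
5 17 19 → max 19
17 19 5 → max 19
19 5 14 → max 19
5 14 11 → max 14  ≤ 18 ✓
9 windows satisfy the condition.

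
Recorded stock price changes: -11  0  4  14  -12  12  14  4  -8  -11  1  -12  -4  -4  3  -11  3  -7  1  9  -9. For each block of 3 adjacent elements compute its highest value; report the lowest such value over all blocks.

[-11, 0, 4] → max 4
[0, 4, 14] → max 14
[4, 14, -12] → max 14
[14, -12, 12] → max 14
[-12, 12, 14] → max 14
[12, 14, 4] → max 14
[14, 4, -8] → max 14
[4, -8, -11] → max 4
[-8, -11, 1] → max 1
[-11, 1, -12] → max 1
[1, -12, -4] → max 1
[-12, -4, -4] → max -4
[-4, -4, 3] → max 3
[-4, 3, -11] → max 3
[3, -11, 3] → max 3
[-11, 3, -7] → max 3
[3, -7, 1] → max 3
[-7, 1, 9] → max 9
[1, 9, -9] → max 9
Lowest of these is -4.

-4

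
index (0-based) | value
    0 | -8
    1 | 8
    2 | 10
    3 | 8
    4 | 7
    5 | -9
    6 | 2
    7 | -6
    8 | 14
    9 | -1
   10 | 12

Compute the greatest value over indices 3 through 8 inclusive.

Elements at indices 3..8: 8, 7, -9, 2, -6, 14
max(8, 7, -9, 2, -6, 14) = 14

14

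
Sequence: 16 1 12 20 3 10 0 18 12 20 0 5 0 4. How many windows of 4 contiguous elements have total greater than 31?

8

(16, 1, 12, 20) → sum 49  > 31 ✓
(1, 12, 20, 3) → sum 36  > 31 ✓
(12, 20, 3, 10) → sum 45  > 31 ✓
(20, 3, 10, 0) → sum 33  > 31 ✓
(3, 10, 0, 18) → sum 31
(10, 0, 18, 12) → sum 40  > 31 ✓
(0, 18, 12, 20) → sum 50  > 31 ✓
(18, 12, 20, 0) → sum 50  > 31 ✓
(12, 20, 0, 5) → sum 37  > 31 ✓
(20, 0, 5, 0) → sum 25
(0, 5, 0, 4) → sum 9
8 windows satisfy the condition.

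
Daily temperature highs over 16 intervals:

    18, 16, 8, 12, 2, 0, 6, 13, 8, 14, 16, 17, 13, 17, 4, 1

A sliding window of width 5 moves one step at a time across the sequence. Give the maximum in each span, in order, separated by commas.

(18, 16, 8, 12, 2) → max 18
(16, 8, 12, 2, 0) → max 16
(8, 12, 2, 0, 6) → max 12
(12, 2, 0, 6, 13) → max 13
(2, 0, 6, 13, 8) → max 13
(0, 6, 13, 8, 14) → max 14
(6, 13, 8, 14, 16) → max 16
(13, 8, 14, 16, 17) → max 17
(8, 14, 16, 17, 13) → max 17
(14, 16, 17, 13, 17) → max 17
(16, 17, 13, 17, 4) → max 17
(17, 13, 17, 4, 1) → max 17

18, 16, 12, 13, 13, 14, 16, 17, 17, 17, 17, 17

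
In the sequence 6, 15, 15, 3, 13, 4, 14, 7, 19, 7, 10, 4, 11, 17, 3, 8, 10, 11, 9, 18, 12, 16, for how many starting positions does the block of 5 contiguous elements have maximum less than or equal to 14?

2

(6, 15, 15, 3, 13) → max 15
(15, 15, 3, 13, 4) → max 15
(15, 3, 13, 4, 14) → max 15
(3, 13, 4, 14, 7) → max 14  ≤ 14 ✓
(13, 4, 14, 7, 19) → max 19
(4, 14, 7, 19, 7) → max 19
(14, 7, 19, 7, 10) → max 19
(7, 19, 7, 10, 4) → max 19
(19, 7, 10, 4, 11) → max 19
(7, 10, 4, 11, 17) → max 17
(10, 4, 11, 17, 3) → max 17
(4, 11, 17, 3, 8) → max 17
(11, 17, 3, 8, 10) → max 17
(17, 3, 8, 10, 11) → max 17
(3, 8, 10, 11, 9) → max 11  ≤ 14 ✓
(8, 10, 11, 9, 18) → max 18
(10, 11, 9, 18, 12) → max 18
(11, 9, 18, 12, 16) → max 18
2 windows satisfy the condition.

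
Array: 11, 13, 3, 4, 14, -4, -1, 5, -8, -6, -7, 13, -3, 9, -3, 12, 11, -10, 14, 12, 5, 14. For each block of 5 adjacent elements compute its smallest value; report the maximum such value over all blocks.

(11, 13, 3, 4, 14) → min 3
(13, 3, 4, 14, -4) → min -4
(3, 4, 14, -4, -1) → min -4
(4, 14, -4, -1, 5) → min -4
(14, -4, -1, 5, -8) → min -8
(-4, -1, 5, -8, -6) → min -8
(-1, 5, -8, -6, -7) → min -8
(5, -8, -6, -7, 13) → min -8
(-8, -6, -7, 13, -3) → min -8
(-6, -7, 13, -3, 9) → min -7
(-7, 13, -3, 9, -3) → min -7
(13, -3, 9, -3, 12) → min -3
(-3, 9, -3, 12, 11) → min -3
(9, -3, 12, 11, -10) → min -10
(-3, 12, 11, -10, 14) → min -10
(12, 11, -10, 14, 12) → min -10
(11, -10, 14, 12, 5) → min -10
(-10, 14, 12, 5, 14) → min -10
Maximum of these is 3.

3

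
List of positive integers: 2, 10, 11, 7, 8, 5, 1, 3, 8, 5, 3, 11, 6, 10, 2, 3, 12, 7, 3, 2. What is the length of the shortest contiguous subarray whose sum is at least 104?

16

add 2: running sum 2 < 104
add 10: running sum 12 < 104
add 11: running sum 23 < 104
add 7: running sum 30 < 104
add 8: running sum 38 < 104
add 5: running sum 43 < 104
add 1: running sum 44 < 104
add 3: running sum 47 < 104
add 8: running sum 55 < 104
add 5: running sum 60 < 104
add 3: running sum 63 < 104
add 11: running sum 74 < 104
add 6: running sum 80 < 104
add 10: running sum 90 < 104
add 2: running sum 92 < 104
add 3: running sum 95 < 104
add 12: shortest ending here [10, 11, 7, 8, 5, 1, 3, 8, 5, 3, 11, 6, 10, 2, 3, 12] sum 105, len 16
add 7: shortest ending here [10, 11, 7, 8, 5, 1, 3, 8, 5, 3, 11, 6, 10, 2, 3, 12, 7] sum 112, len 17
add 3: shortest ending here [11, 7, 8, 5, 1, 3, 8, 5, 3, 11, 6, 10, 2, 3, 12, 7, 3] sum 105, len 17
add 2: shortest ending here [11, 7, 8, 5, 1, 3, 8, 5, 3, 11, 6, 10, 2, 3, 12, 7, 3, 2] sum 107, len 18
Shortest qualifying length: 16.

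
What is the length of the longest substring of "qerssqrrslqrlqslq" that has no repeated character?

add q: [q] len 1
add e: [q, e] len 2
add r: [q, e, r] len 3
add s: [q, e, r, s] len 4
add s (repeat s, move left end past it): [s] len 1
add q: [s, q] len 2
add r: [s, q, r] len 3
add r (repeat r, move left end past it): [r] len 1
add s: [r, s] len 2
add l: [r, s, l] len 3
add q: [r, s, l, q] len 4
add r (repeat r, move left end past it): [s, l, q, r] len 4
add l (repeat l, move left end past it): [q, r, l] len 3
add q (repeat q, move left end past it): [r, l, q] len 3
add s: [r, l, q, s] len 4
add l (repeat l, move left end past it): [q, s, l] len 3
add q (repeat q, move left end past it): [s, l, q] len 3
Longest all-distinct length: 4.

4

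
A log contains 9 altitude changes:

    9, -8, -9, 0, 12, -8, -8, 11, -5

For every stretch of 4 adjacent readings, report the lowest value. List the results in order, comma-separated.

Sliding a size-4 window across the 9 values:
9 -8 -9 0 → min -9
-8 -9 0 12 → min -9
-9 0 12 -8 → min -9
0 12 -8 -8 → min -8
12 -8 -8 11 → min -8
-8 -8 11 -5 → min -8

-9, -9, -9, -8, -8, -8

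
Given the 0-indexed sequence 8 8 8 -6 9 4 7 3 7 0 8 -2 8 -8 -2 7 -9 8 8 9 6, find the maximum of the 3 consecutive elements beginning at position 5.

7

Elements at indices 5..7: 4, 7, 3
max(4, 7, 3) = 7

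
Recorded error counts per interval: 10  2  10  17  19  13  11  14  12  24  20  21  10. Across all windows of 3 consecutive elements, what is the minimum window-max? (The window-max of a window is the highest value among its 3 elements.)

Each size-3 window and its max:
(10, 2, 10) → max 10
(2, 10, 17) → max 17
(10, 17, 19) → max 19
(17, 19, 13) → max 19
(19, 13, 11) → max 19
(13, 11, 14) → max 14
(11, 14, 12) → max 14
(14, 12, 24) → max 24
(12, 24, 20) → max 24
(24, 20, 21) → max 24
(20, 21, 10) → max 21
Minimum of these is 10.

10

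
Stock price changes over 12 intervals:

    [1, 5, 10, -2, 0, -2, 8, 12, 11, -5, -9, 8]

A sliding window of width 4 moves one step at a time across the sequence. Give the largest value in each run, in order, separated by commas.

[1, 5, 10, -2] → max 10
[5, 10, -2, 0] → max 10
[10, -2, 0, -2] → max 10
[-2, 0, -2, 8] → max 8
[0, -2, 8, 12] → max 12
[-2, 8, 12, 11] → max 12
[8, 12, 11, -5] → max 12
[12, 11, -5, -9] → max 12
[11, -5, -9, 8] → max 11

10, 10, 10, 8, 12, 12, 12, 12, 11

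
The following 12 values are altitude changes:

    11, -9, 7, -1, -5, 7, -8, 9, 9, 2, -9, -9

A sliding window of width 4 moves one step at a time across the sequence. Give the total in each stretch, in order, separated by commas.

(11, -9, 7, -1) → sum 8
(-9, 7, -1, -5) → sum -8
(7, -1, -5, 7) → sum 8
(-1, -5, 7, -8) → sum -7
(-5, 7, -8, 9) → sum 3
(7, -8, 9, 9) → sum 17
(-8, 9, 9, 2) → sum 12
(9, 9, 2, -9) → sum 11
(9, 2, -9, -9) → sum -7

8, -8, 8, -7, 3, 17, 12, 11, -7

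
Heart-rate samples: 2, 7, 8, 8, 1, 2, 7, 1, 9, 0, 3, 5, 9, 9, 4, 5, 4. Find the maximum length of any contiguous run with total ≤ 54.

12

add 2: [2] sum 2, len 1
add 7: [2, 7] sum 9, len 2
add 8: [2, 7, 8] sum 17, len 3
add 8: [2, 7, 8, 8] sum 25, len 4
add 1: [2, 7, 8, 8, 1] sum 26, len 5
add 2: [2, 7, 8, 8, 1, 2] sum 28, len 6
add 7: [2, 7, 8, 8, 1, 2, 7] sum 35, len 7
add 1: [2, 7, 8, 8, 1, 2, 7, 1] sum 36, len 8
add 9: [2, 7, 8, 8, 1, 2, 7, 1, 9] sum 45, len 9
add 0: [2, 7, 8, 8, 1, 2, 7, 1, 9, 0] sum 45, len 10
add 3: [2, 7, 8, 8, 1, 2, 7, 1, 9, 0, 3] sum 48, len 11
add 5: [2, 7, 8, 8, 1, 2, 7, 1, 9, 0, 3, 5] sum 53, len 12
add 9: [8, 8, 1, 2, 7, 1, 9, 0, 3, 5, 9] sum 53, len 11
add 9: [8, 1, 2, 7, 1, 9, 0, 3, 5, 9, 9] sum 54, len 11
add 4: [1, 2, 7, 1, 9, 0, 3, 5, 9, 9, 4] sum 50, len 11
add 5: [2, 7, 1, 9, 0, 3, 5, 9, 9, 4, 5] sum 54, len 11
add 4: [1, 9, 0, 3, 5, 9, 9, 4, 5, 4] sum 49, len 10
Longest length seen: 12.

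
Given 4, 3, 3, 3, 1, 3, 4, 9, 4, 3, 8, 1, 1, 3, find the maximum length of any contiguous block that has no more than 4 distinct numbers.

10

add 4: window [4] (1 distinct), len 1
add 3: window [4, 3] (2 distinct), len 2
add 3: window [4, 3, 3] (2 distinct), len 3
add 3: window [4, 3, 3, 3] (2 distinct), len 4
add 1: window [4, 3, 3, 3, 1] (3 distinct), len 5
add 3: window [4, 3, 3, 3, 1, 3] (3 distinct), len 6
add 4: window [4, 3, 3, 3, 1, 3, 4] (3 distinct), len 7
add 9: window [4, 3, 3, 3, 1, 3, 4, 9] (4 distinct), len 8
add 4: window [4, 3, 3, 3, 1, 3, 4, 9, 4] (4 distinct), len 9
add 3: window [4, 3, 3, 3, 1, 3, 4, 9, 4, 3] (4 distinct), len 10
add 8: window [3, 4, 9, 4, 3, 8] (4 distinct), len 6
add 1: window [4, 3, 8, 1] (4 distinct), len 4
add 1: window [4, 3, 8, 1, 1] (4 distinct), len 5
add 3: window [4, 3, 8, 1, 1, 3] (4 distinct), len 6
Longest length with ≤4 distinct: 10.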